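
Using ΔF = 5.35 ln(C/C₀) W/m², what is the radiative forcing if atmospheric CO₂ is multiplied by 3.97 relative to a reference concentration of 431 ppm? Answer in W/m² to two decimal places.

ΔF = 5.35 × ln(3.97) = 5.35 × 1.37877 = 7.3764 W/m².

ΔF = 7.38 W/m²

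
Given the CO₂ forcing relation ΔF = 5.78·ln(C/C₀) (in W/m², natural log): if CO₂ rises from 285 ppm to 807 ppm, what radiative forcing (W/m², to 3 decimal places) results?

CO₂ absorption bands are partially saturated, so forcing scales with the logarithm of the concentration ratio.
CO₂: 5.78 × ln(807/285) = 5.78 × ln(2.83158) = 5.78 × 1.04083 = 6.0160 W/m².

ΔF = 6.016 W/m²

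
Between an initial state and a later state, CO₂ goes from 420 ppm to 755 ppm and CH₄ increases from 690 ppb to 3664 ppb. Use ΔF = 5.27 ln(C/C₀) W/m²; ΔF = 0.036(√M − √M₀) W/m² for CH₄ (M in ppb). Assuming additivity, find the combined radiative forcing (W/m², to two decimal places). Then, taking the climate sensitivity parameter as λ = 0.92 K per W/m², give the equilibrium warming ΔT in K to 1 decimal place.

ΔF = 4.32 W/m²; ΔT = 4.0 K

CO₂: 5.27 × ln(755/420) = 5.27 × ln(1.79762) = 5.27 × 0.58646 = 3.0906 W/m².
CH₄: 0.036 × (√3664 − √690) = 0.036 × (60.5310 − 26.2679) = 0.036 × 34.2631 = 1.2335 W/m².
Total ΔF = 3.0906 + 1.2335 = 4.3241 W/m².
ΔT = λ ΔF = 0.92 × 4.32 = 3.9744 K.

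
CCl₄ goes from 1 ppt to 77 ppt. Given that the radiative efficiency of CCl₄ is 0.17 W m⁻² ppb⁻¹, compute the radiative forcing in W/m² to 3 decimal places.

ΔF = 0.013 W/m²

CCl₄: Δ = 77 − 1 = 76 ppt = 0.076 ppb; ΔF = 0.17 × 0.076 = 0.0129 W/m².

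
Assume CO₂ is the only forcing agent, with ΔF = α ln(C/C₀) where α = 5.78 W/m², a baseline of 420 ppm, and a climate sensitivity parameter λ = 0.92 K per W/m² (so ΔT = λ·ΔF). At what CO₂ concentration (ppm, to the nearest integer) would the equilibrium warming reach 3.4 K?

Required forcing: ΔF = ΔT/λ = 3.4/0.92 = 3.6957 W/m².
Then ln(C/420) = ΔF/5.78 = 3.6957/5.78 = 0.63939.
So C = 420 × e^0.63939 = 420 × 1.89532 = 796.03 ppm.

C ≈ 796 ppm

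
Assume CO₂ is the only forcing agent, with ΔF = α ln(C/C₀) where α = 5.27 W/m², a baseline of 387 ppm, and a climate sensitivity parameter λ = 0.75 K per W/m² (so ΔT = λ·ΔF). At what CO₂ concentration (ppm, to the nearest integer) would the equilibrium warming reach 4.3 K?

Required forcing: ΔF = ΔT/λ = 4.3/0.75 = 5.7333 W/m².
Then ln(C/387) = ΔF/5.27 = 5.7333/5.27 = 1.08791.
So C = 387 × e^1.08791 = 387 × 2.96806 = 1148.64 ppm.

C ≈ 1149 ppm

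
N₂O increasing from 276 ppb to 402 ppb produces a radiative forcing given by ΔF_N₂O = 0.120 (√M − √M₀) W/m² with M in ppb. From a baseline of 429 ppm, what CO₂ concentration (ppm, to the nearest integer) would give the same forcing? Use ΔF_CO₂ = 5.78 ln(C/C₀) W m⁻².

N₂O forcing: 0.120 × (√402 − √276) = 0.120 × (20.0499 − 16.6132) = 0.120 × 3.4367 = 0.41240 W/m².
Set 5.78 ln(C/429) = 0.41240: ln(C/429) = 0.41240/5.78 = 0.07135, so C = 429 × e^0.07135 = 429 × 1.07396 = 460.73 ppm.

C ≈ 461 ppm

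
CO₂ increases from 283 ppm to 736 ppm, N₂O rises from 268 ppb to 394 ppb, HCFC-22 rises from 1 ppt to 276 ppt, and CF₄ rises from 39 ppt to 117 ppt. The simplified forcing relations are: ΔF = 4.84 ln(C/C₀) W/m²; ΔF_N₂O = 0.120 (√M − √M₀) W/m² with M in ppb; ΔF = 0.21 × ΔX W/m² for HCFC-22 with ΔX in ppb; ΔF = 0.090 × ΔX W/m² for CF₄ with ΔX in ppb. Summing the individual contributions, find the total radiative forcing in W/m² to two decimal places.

ΔF = 5.11 W/m²

CO₂: 4.84 × ln(736/283) = 4.84 × ln(2.60071) = 4.84 × 0.95578 = 4.6260 W/m².
N₂O: 0.120 × (√394 − √268) = 0.120 × (19.8494 − 16.3707) = 0.120 × 3.4787 = 0.4174 W/m².
HCFC-22: Δ = 276 − 1 = 275 ppt = 0.275 ppb; ΔF = 0.21 × 0.275 = 0.0578 W/m².
CF₄: Δ = 117 − 39 = 78 ppt = 0.078 ppb; ΔF = 0.090 × 0.078 = 0.0070 W/m².
Total ΔF = 4.6260 + 0.4174 + 0.0578 + 0.0070 = 5.1082 W/m².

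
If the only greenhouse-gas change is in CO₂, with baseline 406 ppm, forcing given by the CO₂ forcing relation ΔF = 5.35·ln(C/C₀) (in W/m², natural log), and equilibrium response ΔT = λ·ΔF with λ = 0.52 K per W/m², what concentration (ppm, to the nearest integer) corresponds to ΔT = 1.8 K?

Required forcing: ΔF = ΔT/λ = 1.8/0.52 = 3.4615 W/m².
Then ln(C/406) = ΔF/5.35 = 3.4615/5.35 = 0.64701.
So C = 406 × e^0.64701 = 406 × 1.90982 = 775.39 ppm.

C ≈ 775 ppm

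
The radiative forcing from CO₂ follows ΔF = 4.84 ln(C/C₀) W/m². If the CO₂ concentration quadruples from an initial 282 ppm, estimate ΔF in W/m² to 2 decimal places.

ΔF = 6.71 W/m²

Because the forcing depends only on the ratio C/C₀, the initial concentration does not enter.
ΔF = 4.84 × ln(4) = 4.84 × 1.38629 = 6.7096 W/m².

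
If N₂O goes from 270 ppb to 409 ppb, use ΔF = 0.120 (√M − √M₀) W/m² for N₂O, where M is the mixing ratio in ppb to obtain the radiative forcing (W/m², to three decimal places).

ΔF = 0.455 W/m²

N₂O: 0.120 × (√409 − √270) = 0.120 × (20.2237 − 16.4317) = 0.120 × 3.7920 = 0.4550 W/m².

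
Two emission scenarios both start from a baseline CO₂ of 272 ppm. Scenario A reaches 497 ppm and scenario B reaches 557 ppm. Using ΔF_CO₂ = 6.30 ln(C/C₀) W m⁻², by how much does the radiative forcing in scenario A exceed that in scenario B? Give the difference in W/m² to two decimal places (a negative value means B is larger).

ΔF_A = 6.30 ln(497/272) = 6.30 × 0.60279 = 3.7976 W/m².
ΔF_B = 6.30 ln(557/272) = 6.30 × 0.71676 = 4.5156 W/m².
Difference: 3.7976 − 4.5156 = -0.7180 W/m².

ΔF_A − ΔF_B = -0.72 W/m²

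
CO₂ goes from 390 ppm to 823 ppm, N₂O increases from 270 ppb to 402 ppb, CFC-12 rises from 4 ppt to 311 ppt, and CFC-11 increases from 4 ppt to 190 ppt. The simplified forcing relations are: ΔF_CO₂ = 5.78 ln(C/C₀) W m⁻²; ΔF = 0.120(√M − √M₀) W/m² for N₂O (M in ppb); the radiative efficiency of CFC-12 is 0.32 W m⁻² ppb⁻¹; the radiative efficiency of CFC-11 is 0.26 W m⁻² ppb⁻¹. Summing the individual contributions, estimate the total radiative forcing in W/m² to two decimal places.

ΔF = 4.90 W/m²

CO₂: 5.78 × ln(823/390) = 5.78 × ln(2.11026) = 5.78 × 0.74681 = 4.3166 W/m².
N₂O: 0.120 × (√402 − √270) = 0.120 × (20.0499 − 16.4317) = 0.120 × 3.6182 = 0.4342 W/m².
CFC-12: Δ = 311 − 4 = 307 ppt = 0.307 ppb; ΔF = 0.32 × 0.307 = 0.0982 W/m².
CFC-11: Δ = 190 − 4 = 186 ppt = 0.186 ppb; ΔF = 0.26 × 0.186 = 0.0484 W/m².
Total ΔF = 4.3166 + 0.4342 + 0.0982 + 0.0484 = 4.8974 W/m².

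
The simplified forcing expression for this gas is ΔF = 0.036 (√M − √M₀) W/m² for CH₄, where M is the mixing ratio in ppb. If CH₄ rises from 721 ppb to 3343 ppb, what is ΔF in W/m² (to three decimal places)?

CH₄: 0.036 × (√3343 − √721) = 0.036 × (57.8187 − 26.8514) = 0.036 × 30.9673 = 1.1148 W/m².

ΔF = 1.115 W/m²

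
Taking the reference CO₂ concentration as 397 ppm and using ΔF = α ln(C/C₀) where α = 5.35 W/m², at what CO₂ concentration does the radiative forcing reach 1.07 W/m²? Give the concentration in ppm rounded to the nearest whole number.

Set 5.35 ln(C/397) = 1.07, so ln(C/397) = 1.07/5.35 = 0.20000.
Then C/397 = e^0.20000 = 1.22140, giving C = 397 × 1.22140 = 484.90 ppm.

C ≈ 485 ppm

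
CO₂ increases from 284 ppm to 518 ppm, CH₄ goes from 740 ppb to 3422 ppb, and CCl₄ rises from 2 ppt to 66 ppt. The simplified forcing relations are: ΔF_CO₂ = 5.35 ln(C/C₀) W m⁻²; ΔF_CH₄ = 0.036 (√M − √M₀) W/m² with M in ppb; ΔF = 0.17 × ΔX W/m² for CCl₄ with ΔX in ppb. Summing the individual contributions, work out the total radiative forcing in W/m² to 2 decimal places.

CO₂: 5.35 × ln(518/284) = 5.35 × ln(1.82394) = 5.35 × 0.60100 = 3.2154 W/m².
CH₄: 0.036 × (√3422 − √740) = 0.036 × (58.4979 − 27.2029) = 0.036 × 31.2950 = 1.1266 W/m².
CCl₄: Δ = 66 − 2 = 64 ppt = 0.064 ppb; ΔF = 0.17 × 0.064 = 0.0109 W/m².
Total ΔF = 3.2154 + 1.1266 + 0.0109 = 4.3529 W/m².

ΔF = 4.35 W/m²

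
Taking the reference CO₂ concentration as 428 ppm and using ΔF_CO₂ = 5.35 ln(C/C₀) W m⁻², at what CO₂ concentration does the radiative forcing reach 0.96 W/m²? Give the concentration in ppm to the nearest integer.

C ≈ 512 ppm

Set 5.35 ln(C/428) = 0.96, so ln(C/428) = 0.96/5.35 = 0.17944.
Then C/428 = e^0.17944 = 1.19655, giving C = 428 × 1.19655 = 512.12 ppm.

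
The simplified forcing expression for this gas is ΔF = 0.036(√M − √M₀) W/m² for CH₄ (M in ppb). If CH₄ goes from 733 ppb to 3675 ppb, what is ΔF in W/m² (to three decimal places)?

CH₄: 0.036 × (√3675 − √733) = 0.036 × (60.6218 − 27.0740) = 0.036 × 33.5478 = 1.2077 W/m².

ΔF = 1.208 W/m²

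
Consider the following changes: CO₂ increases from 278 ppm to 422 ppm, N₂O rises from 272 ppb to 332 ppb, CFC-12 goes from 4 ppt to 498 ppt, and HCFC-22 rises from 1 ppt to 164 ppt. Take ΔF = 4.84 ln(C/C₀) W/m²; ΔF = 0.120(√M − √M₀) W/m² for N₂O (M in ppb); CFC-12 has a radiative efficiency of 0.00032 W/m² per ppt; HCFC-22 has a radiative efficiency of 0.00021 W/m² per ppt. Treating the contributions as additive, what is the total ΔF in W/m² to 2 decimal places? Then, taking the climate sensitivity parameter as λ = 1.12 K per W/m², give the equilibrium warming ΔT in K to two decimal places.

ΔF = 2.42 W/m²; ΔT = 2.71 K

CO₂: 4.84 × ln(422/278) = 4.84 × ln(1.51799) = 4.84 × 0.41739 = 2.0202 W/m².
N₂O: 0.120 × (√332 − √272) = 0.120 × (18.2209 − 16.4924) = 0.120 × 1.7285 = 0.2074 W/m².
CFC-12: ΔF = 0.00032 × (498 − 4) = 0.00032 × 494 = 0.1581 W/m².
HCFC-22: ΔF = 0.00021 × (164 − 1) = 0.00021 × 163 = 0.0342 W/m².
Total ΔF = 2.0202 + 0.2074 + 0.1581 + 0.0342 = 2.4199 W/m².
ΔT = λ ΔF = 1.12 × 2.42 = 2.7104 K.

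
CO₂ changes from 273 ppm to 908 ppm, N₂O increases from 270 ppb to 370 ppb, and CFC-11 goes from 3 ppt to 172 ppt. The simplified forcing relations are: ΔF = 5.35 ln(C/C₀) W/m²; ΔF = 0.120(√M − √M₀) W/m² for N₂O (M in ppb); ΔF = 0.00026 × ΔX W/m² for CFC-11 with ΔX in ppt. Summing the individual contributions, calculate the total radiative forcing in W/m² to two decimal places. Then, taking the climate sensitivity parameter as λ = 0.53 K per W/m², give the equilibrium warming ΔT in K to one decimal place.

CO₂: 5.35 × ln(908/273) = 5.35 × ln(3.32601) = 5.35 × 1.20177 = 6.4295 W/m².
N₂O: 0.120 × (√370 − √270) = 0.120 × (19.2354 − 16.4317) = 0.120 × 2.8037 = 0.3364 W/m².
CFC-11: ΔF = 0.00026 × (172 − 3) = 0.00026 × 169 = 0.0439 W/m².
Total ΔF = 6.4295 + 0.3364 + 0.0439 = 6.8098 W/m².
ΔT = λ ΔF = 0.53 × 6.81 = 3.6093 K.

ΔF = 6.81 W/m²; ΔT = 3.6 K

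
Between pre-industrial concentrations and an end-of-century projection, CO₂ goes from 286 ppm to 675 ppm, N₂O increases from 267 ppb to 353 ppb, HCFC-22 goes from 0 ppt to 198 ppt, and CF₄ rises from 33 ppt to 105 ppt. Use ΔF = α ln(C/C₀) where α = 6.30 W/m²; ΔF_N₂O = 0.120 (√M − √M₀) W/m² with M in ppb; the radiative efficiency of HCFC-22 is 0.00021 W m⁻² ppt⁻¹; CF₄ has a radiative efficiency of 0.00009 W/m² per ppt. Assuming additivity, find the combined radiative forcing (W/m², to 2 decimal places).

CO₂: 6.30 × ln(675/286) = 6.30 × ln(2.36014) = 6.30 × 0.85872 = 5.4099 W/m².
N₂O: 0.120 × (√353 − √267) = 0.120 × (18.7883 − 16.3401) = 0.120 × 2.4482 = 0.2938 W/m².
HCFC-22: ΔF = 0.00021 × (198 − 0) = 0.00021 × 198 = 0.0416 W/m².
CF₄: ΔF = 0.00009 × (105 − 33) = 0.00009 × 72 = 0.0065 W/m².
Total ΔF = 5.4099 + 0.2938 + 0.0416 + 0.0065 = 5.7518 W/m².

ΔF = 5.75 W/m²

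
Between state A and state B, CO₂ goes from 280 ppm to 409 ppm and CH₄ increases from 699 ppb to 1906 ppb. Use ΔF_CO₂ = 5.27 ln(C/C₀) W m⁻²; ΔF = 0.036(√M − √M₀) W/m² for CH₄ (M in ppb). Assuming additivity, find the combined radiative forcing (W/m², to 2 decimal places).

ΔF = 2.62 W/m²

CO₂: 5.27 × ln(409/280) = 5.27 × ln(1.46071) = 5.27 × 0.37892 = 1.9969 W/m².
CH₄: 0.036 × (√1906 − √699) = 0.036 × (43.6578 − 26.4386) = 0.036 × 17.2192 = 0.6199 W/m².
Total ΔF = 1.9969 + 0.6199 = 2.6168 W/m².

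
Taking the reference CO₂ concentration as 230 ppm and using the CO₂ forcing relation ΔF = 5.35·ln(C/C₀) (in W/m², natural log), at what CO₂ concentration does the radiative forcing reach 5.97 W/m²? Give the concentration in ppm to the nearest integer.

C ≈ 702 ppm

Set 5.35 ln(C/230) = 5.97, so ln(C/230) = 5.97/5.35 = 1.11589.
Then C/230 = e^1.11589 = 3.05228, giving C = 230 × 3.05228 = 702.02 ppm.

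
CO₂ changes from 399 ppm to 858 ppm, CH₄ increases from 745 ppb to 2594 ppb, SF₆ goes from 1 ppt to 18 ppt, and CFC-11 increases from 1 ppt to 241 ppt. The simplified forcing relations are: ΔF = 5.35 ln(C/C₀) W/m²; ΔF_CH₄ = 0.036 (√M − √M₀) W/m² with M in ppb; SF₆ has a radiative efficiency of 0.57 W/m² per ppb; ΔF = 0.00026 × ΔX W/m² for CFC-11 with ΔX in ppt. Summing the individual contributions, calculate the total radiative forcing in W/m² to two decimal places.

ΔF = 5.02 W/m²

CO₂: 5.35 × ln(858/399) = 5.35 × ln(2.15038) = 5.35 × 0.76564 = 4.0962 W/m².
CH₄: 0.036 × (√2594 − √745) = 0.036 × (50.9313 − 27.2947) = 0.036 × 23.6366 = 0.8509 W/m².
SF₆: Δ = 18 − 1 = 17 ppt = 0.017 ppb; ΔF = 0.57 × 0.017 = 0.0097 W/m².
CFC-11: ΔF = 0.00026 × (241 − 1) = 0.00026 × 240 = 0.0624 W/m².
Total ΔF = 4.0962 + 0.8509 + 0.0097 + 0.0624 = 5.0192 W/m².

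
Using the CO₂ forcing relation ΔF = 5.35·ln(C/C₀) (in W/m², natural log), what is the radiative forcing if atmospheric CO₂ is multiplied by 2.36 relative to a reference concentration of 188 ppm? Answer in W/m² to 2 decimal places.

Because the forcing depends only on the ratio C/C₀, the initial concentration does not enter.
ΔF = 5.35 × ln(2.36) = 5.35 × 0.85866 = 4.5938 W/m².

ΔF = 4.59 W/m²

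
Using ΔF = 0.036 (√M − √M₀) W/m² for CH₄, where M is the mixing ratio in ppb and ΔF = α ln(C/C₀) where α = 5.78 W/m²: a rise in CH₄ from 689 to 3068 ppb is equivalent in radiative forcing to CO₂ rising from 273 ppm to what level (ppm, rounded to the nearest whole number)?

CH₄ forcing: 0.036 × (√3068 − √689) = 0.036 × (55.3895 − 26.2488) = 0.036 × 29.1407 = 1.04907 W/m².
Set 5.78 ln(C/273) = 1.04907: ln(C/273) = 1.04907/5.78 = 0.18150, so C = 273 × e^0.18150 = 273 × 1.19901 = 327.33 ppm.

C ≈ 327 ppm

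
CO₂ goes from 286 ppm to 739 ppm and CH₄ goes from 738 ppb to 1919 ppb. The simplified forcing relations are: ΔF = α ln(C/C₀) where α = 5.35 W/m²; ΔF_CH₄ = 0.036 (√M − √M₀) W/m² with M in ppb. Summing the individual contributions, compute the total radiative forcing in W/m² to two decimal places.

ΔF = 5.68 W/m²

CO₂: 5.35 × ln(739/286) = 5.35 × ln(2.58392) = 5.35 × 0.94931 = 5.0788 W/m².
CH₄: 0.036 × (√1919 − √738) = 0.036 × (43.8064 − 27.1662) = 0.036 × 16.6402 = 0.5990 W/m².
Total ΔF = 5.0788 + 0.5990 = 5.6778 W/m².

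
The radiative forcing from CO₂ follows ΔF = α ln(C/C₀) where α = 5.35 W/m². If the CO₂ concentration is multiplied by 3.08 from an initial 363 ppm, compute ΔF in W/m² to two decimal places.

Because the forcing depends only on the ratio C/C₀, the initial concentration does not enter.
ΔF = 5.35 × ln(3.08) = 5.35 × 1.12493 = 6.0184 W/m².

ΔF = 6.02 W/m²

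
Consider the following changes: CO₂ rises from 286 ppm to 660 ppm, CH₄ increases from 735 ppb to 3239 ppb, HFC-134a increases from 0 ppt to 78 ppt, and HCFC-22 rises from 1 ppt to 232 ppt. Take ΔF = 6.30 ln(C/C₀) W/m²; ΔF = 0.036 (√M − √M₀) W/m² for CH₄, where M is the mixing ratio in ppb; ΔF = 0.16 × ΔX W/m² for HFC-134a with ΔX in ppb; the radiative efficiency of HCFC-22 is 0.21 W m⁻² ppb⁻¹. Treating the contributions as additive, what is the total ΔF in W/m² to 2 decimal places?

CO₂: 6.30 × ln(660/286) = 6.30 × ln(2.30769) = 6.30 × 0.83625 = 5.2684 W/m².
CH₄: 0.036 × (√3239 − √735) = 0.036 × (56.9122 − 27.1109) = 0.036 × 29.8013 = 1.0728 W/m².
HFC-134a: Δ = 78 − 0 = 78 ppt = 0.078 ppb; ΔF = 0.16 × 0.078 = 0.0125 W/m².
HCFC-22: Δ = 232 − 1 = 231 ppt = 0.231 ppb; ΔF = 0.21 × 0.231 = 0.0485 W/m².
Total ΔF = 5.2684 + 1.0728 + 0.0125 + 0.0485 = 6.4022 W/m².

ΔF = 6.40 W/m²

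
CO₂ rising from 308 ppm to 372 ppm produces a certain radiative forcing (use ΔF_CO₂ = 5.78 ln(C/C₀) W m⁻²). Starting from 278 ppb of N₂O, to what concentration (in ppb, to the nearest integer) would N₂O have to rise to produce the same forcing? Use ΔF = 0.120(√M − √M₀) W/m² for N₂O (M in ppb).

M ≈ 664 ppb

CO₂ forcing: 5.78 × ln(372/308) = 5.78 × 0.188794 = 1.09123 W/m².
Set 0.120(√M − √278) = 1.09123: √M = 1.09123/0.120 + √278 = 9.0936 + 16.6733 = 25.7669.
M = (25.7669)² = 663.93 ppb.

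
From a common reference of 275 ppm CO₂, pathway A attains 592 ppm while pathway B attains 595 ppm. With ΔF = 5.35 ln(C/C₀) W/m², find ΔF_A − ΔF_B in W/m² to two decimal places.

ΔF_A = 5.35 ln(592/275) = 5.35 × 0.76674 = 4.1021 W/m².
ΔF_B = 5.35 ln(595/275) = 5.35 × 0.77179 = 4.1291 W/m².
Difference: 4.1021 − 4.1291 = -0.0270 W/m².
(Equivalently, ΔF_A − ΔF_B = 5.35 ln(592/595) = 5.35 × -0.00505 = -0.0270 W/m².)

ΔF_A − ΔF_B = -0.03 W/m²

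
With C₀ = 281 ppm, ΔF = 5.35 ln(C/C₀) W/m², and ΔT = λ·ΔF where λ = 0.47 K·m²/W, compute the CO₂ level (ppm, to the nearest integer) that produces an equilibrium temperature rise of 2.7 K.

Required forcing: ΔF = ΔT/λ = 2.7/0.47 = 5.7447 W/m².
Then ln(C/281) = ΔF/5.35 = 5.7447/5.35 = 1.07378.
So C = 281 × e^1.07378 = 281 × 2.92642 = 822.32 ppm.

C ≈ 822 ppm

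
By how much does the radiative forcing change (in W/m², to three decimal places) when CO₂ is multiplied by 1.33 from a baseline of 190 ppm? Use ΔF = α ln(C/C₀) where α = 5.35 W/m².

ΔF = 5.35 × ln(1.33) = 5.35 × 0.28518 = 1.5257 W/m².

ΔF = 1.526 W/m²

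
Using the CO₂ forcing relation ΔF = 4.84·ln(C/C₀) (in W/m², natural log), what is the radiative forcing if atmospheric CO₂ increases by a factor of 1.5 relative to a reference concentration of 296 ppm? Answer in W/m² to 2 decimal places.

ΔF = 1.96 W/m²

ΔF = 4.84 × ln(1.5) = 4.84 × 0.40547 = 1.9625 W/m².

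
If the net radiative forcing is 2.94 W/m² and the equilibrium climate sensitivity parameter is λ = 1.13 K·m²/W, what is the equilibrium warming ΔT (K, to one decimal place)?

ΔT = λ ΔF = 1.13 × 2.94 = 3.3222 K.

ΔT = 3.3 K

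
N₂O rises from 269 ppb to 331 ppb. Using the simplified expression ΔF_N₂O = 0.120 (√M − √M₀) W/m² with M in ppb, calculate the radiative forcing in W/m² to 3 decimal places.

N₂O: 0.120 × (√331 − √269) = 0.120 × (18.1934 − 16.4012) = 0.120 × 1.7922 = 0.2151 W/m².

ΔF = 0.215 W/m²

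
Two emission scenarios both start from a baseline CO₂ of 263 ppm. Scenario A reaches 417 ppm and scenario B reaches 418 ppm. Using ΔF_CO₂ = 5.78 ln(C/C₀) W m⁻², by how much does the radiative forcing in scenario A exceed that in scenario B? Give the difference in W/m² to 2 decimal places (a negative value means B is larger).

ΔF_A = 5.78 ln(417/263) = 5.78 × 0.46093 = 2.6642 W/m².
ΔF_B = 5.78 ln(418/263) = 5.78 × 0.46333 = 2.6780 W/m².
Difference: 2.6642 − 2.6780 = -0.0138 W/m².

ΔF_A − ΔF_B = -0.01 W/m²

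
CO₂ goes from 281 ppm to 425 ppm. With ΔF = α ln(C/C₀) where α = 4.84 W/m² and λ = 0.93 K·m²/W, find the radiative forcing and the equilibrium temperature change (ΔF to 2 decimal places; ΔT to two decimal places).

ΔF = 2.00 W/m²; ΔT = 1.86 K

CO₂: 4.84 × ln(425/281) = 4.84 × ln(1.51246) = 4.84 × 0.41374 = 2.0025 W/m².
ΔT = λ ΔF = 0.93 × 2.00 = 1.8600 K.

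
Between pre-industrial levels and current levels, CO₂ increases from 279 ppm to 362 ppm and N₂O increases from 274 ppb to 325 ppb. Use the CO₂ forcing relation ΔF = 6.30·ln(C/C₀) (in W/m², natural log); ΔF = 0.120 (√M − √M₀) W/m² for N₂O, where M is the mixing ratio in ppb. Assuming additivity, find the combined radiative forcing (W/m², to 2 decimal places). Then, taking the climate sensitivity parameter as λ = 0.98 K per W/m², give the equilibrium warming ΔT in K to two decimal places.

ΔF = 1.82 W/m²; ΔT = 1.78 K

CO₂: 6.30 × ln(362/279) = 6.30 × ln(1.29749) = 6.30 × 0.26043 = 1.6407 W/m².
N₂O: 0.120 × (√325 − √274) = 0.120 × (18.0278 − 16.5529) = 0.120 × 1.4749 = 0.1770 W/m².
Total ΔF = 1.6407 + 0.1770 = 1.8177 W/m².
ΔT = λ ΔF = 0.98 × 1.82 = 1.7836 K.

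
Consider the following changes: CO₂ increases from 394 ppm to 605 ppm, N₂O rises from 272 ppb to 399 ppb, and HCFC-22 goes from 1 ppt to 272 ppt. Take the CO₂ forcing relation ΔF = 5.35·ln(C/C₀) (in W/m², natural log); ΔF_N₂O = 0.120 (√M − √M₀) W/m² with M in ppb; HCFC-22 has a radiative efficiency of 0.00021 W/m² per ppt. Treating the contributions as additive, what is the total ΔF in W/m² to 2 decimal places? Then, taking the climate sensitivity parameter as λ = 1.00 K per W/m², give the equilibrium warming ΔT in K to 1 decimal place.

ΔF = 2.77 W/m²; ΔT = 2.8 K

CO₂: 5.35 × ln(605/394) = 5.35 × ln(1.53553) = 5.35 × 0.42888 = 2.2945 W/m².
N₂O: 0.120 × (√399 − √272) = 0.120 × (19.9750 − 16.4924) = 0.120 × 3.4826 = 0.4179 W/m².
HCFC-22: ΔF = 0.00021 × (272 − 1) = 0.00021 × 271 = 0.0569 W/m².
Total ΔF = 2.2945 + 0.4179 + 0.0569 = 2.7693 W/m².
ΔT = λ ΔF = 1.00 × 2.77 = 2.7700 K.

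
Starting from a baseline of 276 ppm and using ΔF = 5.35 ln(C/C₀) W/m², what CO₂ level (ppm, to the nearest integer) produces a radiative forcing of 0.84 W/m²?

Set 5.35 ln(C/276) = 0.84, so ln(C/276) = 0.84/5.35 = 0.15701.
Then C/276 = e^0.15701 = 1.17001, giving C = 276 × 1.17001 = 322.92 ppm.

C ≈ 323 ppm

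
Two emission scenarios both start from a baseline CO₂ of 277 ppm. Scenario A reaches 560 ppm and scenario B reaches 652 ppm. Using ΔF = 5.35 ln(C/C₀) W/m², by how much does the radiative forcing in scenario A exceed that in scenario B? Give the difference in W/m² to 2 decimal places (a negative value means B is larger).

ΔF_A − ΔF_B = -0.81 W/m²

ΔF_A = 5.35 ln(560/277) = 5.35 × 0.70392 = 3.7660 W/m².
ΔF_B = 5.35 ln(652/277) = 5.35 × 0.85603 = 4.5798 W/m².
Difference: 3.7660 − 4.5798 = -0.8138 W/m².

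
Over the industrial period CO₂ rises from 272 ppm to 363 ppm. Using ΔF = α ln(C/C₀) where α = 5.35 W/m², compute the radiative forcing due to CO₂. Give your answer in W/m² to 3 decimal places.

ΔF = 1.544 W/m²

CO₂ absorption bands are partially saturated, so forcing scales with the logarithm of the concentration ratio.
CO₂: 5.35 × ln(363/272) = 5.35 × ln(1.33456) = 5.35 × 0.28860 = 1.5440 W/m².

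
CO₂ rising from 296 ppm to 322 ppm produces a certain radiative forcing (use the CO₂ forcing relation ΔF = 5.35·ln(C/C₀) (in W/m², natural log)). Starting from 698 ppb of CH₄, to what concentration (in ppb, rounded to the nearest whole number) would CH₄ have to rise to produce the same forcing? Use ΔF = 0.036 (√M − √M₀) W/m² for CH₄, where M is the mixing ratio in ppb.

CO₂ forcing: 5.35 × ln(322/296) = 5.35 × 0.084192 = 0.45043 W/m².
Set 0.036(√M − √698) = 0.45043: √M = 0.45043/0.036 + √698 = 12.5119 + 26.4197 = 38.9316.
M = (38.9316)² = 1515.67 ppb.

M ≈ 1516 ppb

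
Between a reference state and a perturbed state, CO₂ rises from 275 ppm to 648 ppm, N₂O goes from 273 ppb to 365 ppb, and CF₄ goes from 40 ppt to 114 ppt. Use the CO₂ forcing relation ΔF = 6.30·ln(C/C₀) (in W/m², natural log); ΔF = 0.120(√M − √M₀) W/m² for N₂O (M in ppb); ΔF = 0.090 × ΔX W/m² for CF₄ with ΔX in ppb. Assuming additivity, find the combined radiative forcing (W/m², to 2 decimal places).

CO₂: 6.30 × ln(648/275) = 6.30 × ln(2.35636) = 6.30 × 0.85712 = 5.3999 W/m².
N₂O: 0.120 × (√365 − √273) = 0.120 × (19.1050 − 16.5227) = 0.120 × 2.5823 = 0.3099 W/m².
CF₄: Δ = 114 − 40 = 74 ppt = 0.074 ppb; ΔF = 0.090 × 0.074 = 0.0067 W/m².
Total ΔF = 5.3999 + 0.3099 + 0.0067 = 5.7165 W/m².

ΔF = 5.72 W/m²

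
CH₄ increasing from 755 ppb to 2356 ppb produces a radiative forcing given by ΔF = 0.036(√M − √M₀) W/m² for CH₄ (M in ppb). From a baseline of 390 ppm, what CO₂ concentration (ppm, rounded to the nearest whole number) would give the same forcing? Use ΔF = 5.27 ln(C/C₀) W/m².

C ≈ 450 ppm

CH₄ forcing: 0.036 × (√2356 − √755) = 0.036 × (48.5386 − 27.4773) = 0.036 × 21.0613 = 0.75821 W/m².
Set 5.27 ln(C/390) = 0.75821: ln(C/390) = 0.75821/5.27 = 0.14387, so C = 390 × e^0.14387 = 390 × 1.15473 = 450.34 ppm.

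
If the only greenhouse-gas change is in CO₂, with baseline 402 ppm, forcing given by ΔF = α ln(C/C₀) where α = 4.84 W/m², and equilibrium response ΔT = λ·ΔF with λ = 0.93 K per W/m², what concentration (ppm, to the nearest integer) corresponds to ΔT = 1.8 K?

Required forcing: ΔF = ΔT/λ = 1.8/0.93 = 1.9355 W/m².
Then ln(C/402) = ΔF/4.84 = 1.9355/4.84 = 0.39990.
So C = 402 × e^0.39990 = 402 × 1.49168 = 599.66 ppm.

C ≈ 600 ppm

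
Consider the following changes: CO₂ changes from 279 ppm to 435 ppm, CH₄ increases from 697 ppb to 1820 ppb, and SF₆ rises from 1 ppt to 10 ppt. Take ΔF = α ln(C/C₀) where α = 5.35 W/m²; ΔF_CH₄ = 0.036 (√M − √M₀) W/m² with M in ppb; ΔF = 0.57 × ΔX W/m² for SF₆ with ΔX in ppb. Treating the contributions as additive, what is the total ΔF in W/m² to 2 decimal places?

CO₂: 5.35 × ln(435/279) = 5.35 × ln(1.55914) = 5.35 × 0.44413 = 2.3761 W/m².
CH₄: 0.036 × (√1820 − √697) = 0.036 × (42.6615 − 26.4008) = 0.036 × 16.2607 = 0.5854 W/m².
SF₆: Δ = 10 − 1 = 9 ppt = 0.009 ppb; ΔF = 0.57 × 0.009 = 0.0051 W/m².
Total ΔF = 2.3761 + 0.5854 + 0.0051 = 2.9666 W/m².

ΔF = 2.97 W/m²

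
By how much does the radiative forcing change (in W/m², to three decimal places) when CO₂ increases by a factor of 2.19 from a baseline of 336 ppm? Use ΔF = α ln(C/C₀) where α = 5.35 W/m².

ΔF = 5.35 × ln(2.19) = 5.35 × 0.78390 = 4.1939 W/m².

ΔF = 4.194 W/m²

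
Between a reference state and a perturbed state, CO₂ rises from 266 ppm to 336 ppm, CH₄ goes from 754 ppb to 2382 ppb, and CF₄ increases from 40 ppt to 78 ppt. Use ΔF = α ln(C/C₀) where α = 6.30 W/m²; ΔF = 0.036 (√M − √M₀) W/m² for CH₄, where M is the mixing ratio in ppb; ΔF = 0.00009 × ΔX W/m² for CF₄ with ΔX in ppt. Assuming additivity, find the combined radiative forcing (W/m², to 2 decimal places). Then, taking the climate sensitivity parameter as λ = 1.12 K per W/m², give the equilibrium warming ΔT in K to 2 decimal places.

ΔF = 2.24 W/m²; ΔT = 2.51 K

CO₂: 6.30 × ln(336/266) = 6.30 × ln(1.26316) = 6.30 × 0.23362 = 1.4718 W/m².
CH₄: 0.036 × (√2382 − √754) = 0.036 × (48.8057 − 27.4591) = 0.036 × 21.3466 = 0.7685 W/m².
CF₄: ΔF = 0.00009 × (78 − 40) = 0.00009 × 38 = 0.0034 W/m².
Total ΔF = 1.4718 + 0.7685 + 0.0034 = 2.2437 W/m².
ΔT = λ ΔF = 1.12 × 2.24 = 2.5088 K.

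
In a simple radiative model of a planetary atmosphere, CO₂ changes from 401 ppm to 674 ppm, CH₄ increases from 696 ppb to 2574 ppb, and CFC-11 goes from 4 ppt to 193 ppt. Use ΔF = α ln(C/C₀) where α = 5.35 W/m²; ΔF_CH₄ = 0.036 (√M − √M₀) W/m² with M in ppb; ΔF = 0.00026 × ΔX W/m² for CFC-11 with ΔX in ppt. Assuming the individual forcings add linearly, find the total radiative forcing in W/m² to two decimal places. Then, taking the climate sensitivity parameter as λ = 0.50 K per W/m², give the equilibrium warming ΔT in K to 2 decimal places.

ΔF = 3.70 W/m²; ΔT = 1.85 K

CO₂: 5.35 × ln(674/401) = 5.35 × ln(1.68080) = 5.35 × 0.51927 = 2.7781 W/m².
CH₄: 0.036 × (√2574 − √696) = 0.036 × (50.7346 − 26.3818) = 0.036 × 24.3528 = 0.8767 W/m².
CFC-11: ΔF = 0.00026 × (193 − 4) = 0.00026 × 189 = 0.0491 W/m².
Total ΔF = 2.7781 + 0.8767 + 0.0491 = 3.7039 W/m².
ΔT = λ ΔF = 0.50 × 3.70 = 1.8500 K.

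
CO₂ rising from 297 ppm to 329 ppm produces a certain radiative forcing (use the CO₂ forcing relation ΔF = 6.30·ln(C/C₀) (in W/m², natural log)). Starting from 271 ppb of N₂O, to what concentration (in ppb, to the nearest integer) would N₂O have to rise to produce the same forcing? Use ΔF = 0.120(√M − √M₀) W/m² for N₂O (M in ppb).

CO₂ forcing: 6.30 × ln(329/297) = 6.30 × 0.102326 = 0.64465 W/m².
Set 0.120(√M − √271) = 0.64465: √M = 0.64465/0.120 + √271 = 5.3721 + 16.4621 = 21.8342.
M = (21.8342)² = 476.73 ppb.

M ≈ 477 ppb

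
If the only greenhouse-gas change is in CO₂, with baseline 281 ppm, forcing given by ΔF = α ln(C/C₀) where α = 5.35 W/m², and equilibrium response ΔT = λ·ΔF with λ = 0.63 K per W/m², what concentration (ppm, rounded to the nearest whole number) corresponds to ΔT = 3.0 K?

C ≈ 684 ppm

Required forcing: ΔF = ΔT/λ = 3.0/0.63 = 4.7619 W/m².
Then ln(C/281) = ΔF/5.35 = 4.7619/5.35 = 0.89007.
So C = 281 × e^0.89007 = 281 × 2.43530 = 684.32 ppm.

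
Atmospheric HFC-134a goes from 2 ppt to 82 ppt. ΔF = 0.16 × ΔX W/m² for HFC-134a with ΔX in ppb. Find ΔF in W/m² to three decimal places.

ΔF = 0.013 W/m²

HFC-134a: Δ = 82 − 2 = 80 ppt = 0.080 ppb; ΔF = 0.16 × 0.080 = 0.0128 W/m².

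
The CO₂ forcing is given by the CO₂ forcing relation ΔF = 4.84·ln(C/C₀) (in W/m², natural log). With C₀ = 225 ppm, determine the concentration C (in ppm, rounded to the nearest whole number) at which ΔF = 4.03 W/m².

Set 4.84 ln(C/225) = 4.03, so ln(C/225) = 4.03/4.84 = 0.83264.
Then C/225 = e^0.83264 = 2.29938, giving C = 225 × 2.29938 = 517.36 ppm.

C ≈ 517 ppm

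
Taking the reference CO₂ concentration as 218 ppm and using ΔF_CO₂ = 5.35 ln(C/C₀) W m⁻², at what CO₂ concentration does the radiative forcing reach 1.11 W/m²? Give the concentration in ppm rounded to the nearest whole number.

Set 5.35 ln(C/218) = 1.11, so ln(C/218) = 1.11/5.35 = 0.20748.
Then C/218 = e^0.20748 = 1.23057, giving C = 218 × 1.23057 = 268.26 ppm.

C ≈ 268 ppm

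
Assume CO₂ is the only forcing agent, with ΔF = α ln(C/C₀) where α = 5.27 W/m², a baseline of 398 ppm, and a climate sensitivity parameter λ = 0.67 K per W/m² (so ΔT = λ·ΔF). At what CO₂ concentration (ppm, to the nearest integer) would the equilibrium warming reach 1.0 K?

Required forcing: ΔF = ΔT/λ = 1.0/0.67 = 1.4925 W/m².
Then ln(C/398) = ΔF/5.27 = 1.4925/5.27 = 0.28321.
So C = 398 × e^0.28321 = 398 × 1.32738 = 528.30 ppm.

C ≈ 528 ppm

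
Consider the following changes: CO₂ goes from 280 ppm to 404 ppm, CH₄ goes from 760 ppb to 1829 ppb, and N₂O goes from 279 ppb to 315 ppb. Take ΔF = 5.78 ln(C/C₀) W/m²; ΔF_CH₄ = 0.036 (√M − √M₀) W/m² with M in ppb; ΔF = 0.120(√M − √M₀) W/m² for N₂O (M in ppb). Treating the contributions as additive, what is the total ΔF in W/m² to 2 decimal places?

ΔF = 2.79 W/m²

CO₂: 5.78 × ln(404/280) = 5.78 × ln(1.44286) = 5.78 × 0.36663 = 2.1191 W/m².
CH₄: 0.036 × (√1829 − √760) = 0.036 × (42.7668 − 27.5681) = 0.036 × 15.1987 = 0.5472 W/m².
N₂O: 0.120 × (√315 − √279) = 0.120 × (17.7482 − 16.7033) = 0.120 × 1.0449 = 0.1254 W/m².
Total ΔF = 2.1191 + 0.5472 + 0.1254 = 2.7917 W/m².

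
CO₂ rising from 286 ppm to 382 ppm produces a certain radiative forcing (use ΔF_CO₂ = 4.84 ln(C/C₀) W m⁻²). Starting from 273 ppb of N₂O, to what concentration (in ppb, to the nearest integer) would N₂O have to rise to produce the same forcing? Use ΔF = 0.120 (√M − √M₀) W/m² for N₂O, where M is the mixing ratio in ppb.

CO₂ forcing: 4.84 × ln(382/286) = 4.84 × 0.289429 = 1.40084 W/m².
Set 0.120(√M − √273) = 1.40084: √M = 1.40084/0.120 + √273 = 11.6737 + 16.5227 = 28.1964.
M = (28.1964)² = 795.04 ppb.

M ≈ 795 ppb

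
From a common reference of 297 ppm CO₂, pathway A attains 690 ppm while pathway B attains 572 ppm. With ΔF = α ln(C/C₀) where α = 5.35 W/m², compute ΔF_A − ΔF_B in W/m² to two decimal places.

ΔF_A = 5.35 ln(690/297) = 5.35 × 0.84296 = 4.5098 W/m².
ΔF_B = 5.35 ln(572/297) = 5.35 × 0.65541 = 3.5064 W/m².
Difference: 4.5098 − 3.5064 = 1.0034 W/m².

ΔF_A − ΔF_B = 1.00 W/m²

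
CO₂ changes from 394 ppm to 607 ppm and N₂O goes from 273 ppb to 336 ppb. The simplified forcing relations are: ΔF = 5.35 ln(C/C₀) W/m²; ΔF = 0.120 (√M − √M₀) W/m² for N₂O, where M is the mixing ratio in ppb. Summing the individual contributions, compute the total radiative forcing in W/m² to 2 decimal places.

ΔF = 2.53 W/m²

CO₂: 5.35 × ln(607/394) = 5.35 × ln(1.54061) = 5.35 × 0.43218 = 2.3122 W/m².
N₂O: 0.120 × (√336 − √273) = 0.120 × (18.3303 − 16.5227) = 0.120 × 1.8076 = 0.2169 W/m².
Total ΔF = 2.3122 + 0.2169 = 2.5291 W/m².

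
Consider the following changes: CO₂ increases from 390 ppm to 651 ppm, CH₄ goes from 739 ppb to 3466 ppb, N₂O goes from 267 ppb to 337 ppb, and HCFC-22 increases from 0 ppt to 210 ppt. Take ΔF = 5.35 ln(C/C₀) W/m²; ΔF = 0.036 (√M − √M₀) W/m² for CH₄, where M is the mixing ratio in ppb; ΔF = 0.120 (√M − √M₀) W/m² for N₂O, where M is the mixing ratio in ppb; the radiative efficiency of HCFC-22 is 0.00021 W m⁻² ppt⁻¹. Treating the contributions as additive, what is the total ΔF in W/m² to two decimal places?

CO₂: 5.35 × ln(651/390) = 5.35 × ln(1.66923) = 5.35 × 0.51236 = 2.7411 W/m².
CH₄: 0.036 × (√3466 − √739) = 0.036 × (58.8727 − 27.1846) = 0.036 × 31.6881 = 1.1408 W/m².
N₂O: 0.120 × (√337 − √267) = 0.120 × (18.3576 − 16.3401) = 0.120 × 2.0175 = 0.2421 W/m².
HCFC-22: ΔF = 0.00021 × (210 − 0) = 0.00021 × 210 = 0.0441 W/m².
Total ΔF = 2.7411 + 1.1408 + 0.2421 + 0.0441 = 4.1681 W/m².

ΔF = 4.17 W/m²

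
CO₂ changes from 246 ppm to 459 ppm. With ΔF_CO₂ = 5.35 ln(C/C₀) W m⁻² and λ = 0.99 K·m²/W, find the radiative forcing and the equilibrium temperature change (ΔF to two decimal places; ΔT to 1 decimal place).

ΔF = 3.34 W/m²; ΔT = 3.3 K

CO₂: 5.35 × ln(459/246) = 5.35 × ln(1.86585) = 5.35 × 0.62372 = 3.3369 W/m².
ΔT = λ ΔF = 0.99 × 3.34 = 3.3066 K.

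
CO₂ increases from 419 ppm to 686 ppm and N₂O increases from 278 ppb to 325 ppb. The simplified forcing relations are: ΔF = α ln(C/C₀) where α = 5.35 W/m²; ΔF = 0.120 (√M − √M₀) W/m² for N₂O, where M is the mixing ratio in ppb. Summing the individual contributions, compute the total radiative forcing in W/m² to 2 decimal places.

CO₂: 5.35 × ln(686/419) = 5.35 × ln(1.63723) = 5.35 × 0.49301 = 2.6376 W/m².
N₂O: 0.120 × (√325 − √278) = 0.120 × (18.0278 − 16.6733) = 0.120 × 1.3545 = 0.1625 W/m².
Total ΔF = 2.6376 + 0.1625 = 2.8001 W/m².

ΔF = 2.80 W/m²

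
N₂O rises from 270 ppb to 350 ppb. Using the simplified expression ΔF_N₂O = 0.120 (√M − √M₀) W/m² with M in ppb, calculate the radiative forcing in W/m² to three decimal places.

N₂O: 0.120 × (√350 − √270) = 0.120 × (18.7083 − 16.4317) = 0.120 × 2.2766 = 0.2732 W/m².

ΔF = 0.273 W/m²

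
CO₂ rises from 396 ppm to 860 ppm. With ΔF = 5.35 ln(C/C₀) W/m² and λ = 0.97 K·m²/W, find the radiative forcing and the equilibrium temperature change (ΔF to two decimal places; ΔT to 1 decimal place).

ΔF = 4.15 W/m²; ΔT = 4.0 K

CO₂: 5.35 × ln(860/396) = 5.35 × ln(2.17172) = 5.35 × 0.77552 = 4.1490 W/m².
ΔT = λ ΔF = 0.97 × 4.15 = 4.0255 K.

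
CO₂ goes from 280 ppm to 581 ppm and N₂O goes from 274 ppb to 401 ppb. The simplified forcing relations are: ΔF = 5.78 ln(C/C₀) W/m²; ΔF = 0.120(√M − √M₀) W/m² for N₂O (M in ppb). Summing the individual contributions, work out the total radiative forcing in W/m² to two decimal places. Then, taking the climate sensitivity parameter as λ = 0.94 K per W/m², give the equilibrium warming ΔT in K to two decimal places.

ΔF = 4.64 W/m²; ΔT = 4.36 K

CO₂: 5.78 × ln(581/280) = 5.78 × ln(2.07500) = 5.78 × 0.72996 = 4.2192 W/m².
N₂O: 0.120 × (√401 − √274) = 0.120 × (20.0250 − 16.5529) = 0.120 × 3.4721 = 0.4167 W/m².
Total ΔF = 4.2192 + 0.4167 = 4.6359 W/m².
ΔT = λ ΔF = 0.94 × 4.64 = 4.3616 K.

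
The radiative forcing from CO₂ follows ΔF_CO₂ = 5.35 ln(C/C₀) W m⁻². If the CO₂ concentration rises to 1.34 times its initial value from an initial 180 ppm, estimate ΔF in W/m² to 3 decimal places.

ΔF = 1.566 W/m²

ΔF = 5.35 × ln(1.34) = 5.35 × 0.29267 = 1.5658 W/m².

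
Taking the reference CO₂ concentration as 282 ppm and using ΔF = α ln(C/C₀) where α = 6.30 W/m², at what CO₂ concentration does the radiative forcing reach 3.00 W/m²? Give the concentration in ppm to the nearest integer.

Set 6.30 ln(C/282) = 3.00, so ln(C/282) = 3.00/6.30 = 0.47619.
Then C/282 = e^0.47619 = 1.60993, giving C = 282 × 1.60993 = 454.00 ppm.

C ≈ 454 ppm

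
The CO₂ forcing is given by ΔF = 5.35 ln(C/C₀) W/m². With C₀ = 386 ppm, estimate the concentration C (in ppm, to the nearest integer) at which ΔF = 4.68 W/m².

C ≈ 926 ppm

Set 5.35 ln(C/386) = 4.68, so ln(C/386) = 4.68/5.35 = 0.87477.
Then C/386 = e^0.87477 = 2.39832, giving C = 386 × 2.39832 = 925.75 ppm.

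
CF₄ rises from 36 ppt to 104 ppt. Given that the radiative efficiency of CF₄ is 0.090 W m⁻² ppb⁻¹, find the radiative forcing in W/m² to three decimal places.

ΔF = 0.006 W/m²

CF₄: Δ = 104 − 36 = 68 ppt = 0.068 ppb; ΔF = 0.090 × 0.068 = 0.0061 W/m².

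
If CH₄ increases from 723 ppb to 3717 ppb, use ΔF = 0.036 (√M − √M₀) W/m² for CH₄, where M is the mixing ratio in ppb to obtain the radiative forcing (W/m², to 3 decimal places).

CH₄: 0.036 × (√3717 − √723) = 0.036 × (60.9672 − 26.8887) = 0.036 × 34.0785 = 1.2268 W/m².

ΔF = 1.227 W/m²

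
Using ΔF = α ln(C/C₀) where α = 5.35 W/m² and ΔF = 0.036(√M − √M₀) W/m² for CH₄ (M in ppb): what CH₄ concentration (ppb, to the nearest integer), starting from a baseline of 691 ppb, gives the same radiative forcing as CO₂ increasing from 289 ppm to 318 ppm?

CO₂ forcing: 5.35 × ln(318/289) = 5.35 × 0.095625 = 0.51159 W/m².
Set 0.036(√M − √691) = 0.51159: √M = 0.51159/0.036 + √691 = 14.2108 + 26.2869 = 40.4977.
M = (40.4977)² = 1640.06 ppb.

M ≈ 1640 ppb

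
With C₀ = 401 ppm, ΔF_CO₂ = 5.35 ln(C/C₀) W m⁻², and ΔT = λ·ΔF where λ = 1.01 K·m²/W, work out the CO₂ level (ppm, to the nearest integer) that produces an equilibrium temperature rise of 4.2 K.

C ≈ 872 ppm

Required forcing: ΔF = ΔT/λ = 4.2/1.01 = 4.1584 W/m².
Then ln(C/401) = ΔF/5.35 = 4.1584/5.35 = 0.77727.
So C = 401 × e^0.77727 = 401 × 2.17552 = 872.38 ppm.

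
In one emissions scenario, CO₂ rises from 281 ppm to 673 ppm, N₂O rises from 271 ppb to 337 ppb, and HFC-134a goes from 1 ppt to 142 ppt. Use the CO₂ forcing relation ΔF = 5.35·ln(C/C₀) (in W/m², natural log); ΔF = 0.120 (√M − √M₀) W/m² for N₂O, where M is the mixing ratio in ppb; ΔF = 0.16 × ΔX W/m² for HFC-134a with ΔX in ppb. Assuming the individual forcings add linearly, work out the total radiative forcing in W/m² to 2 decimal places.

ΔF = 4.92 W/m²

CO₂: 5.35 × ln(673/281) = 5.35 × ln(2.39502) = 5.35 × 0.87339 = 4.6726 W/m².
N₂O: 0.120 × (√337 − √271) = 0.120 × (18.3576 − 16.4621) = 0.120 × 1.8955 = 0.2275 W/m².
HFC-134a: Δ = 142 − 1 = 141 ppt = 0.141 ppb; ΔF = 0.16 × 0.141 = 0.0226 W/m².
Total ΔF = 4.6726 + 0.2275 + 0.0226 = 4.9227 W/m².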